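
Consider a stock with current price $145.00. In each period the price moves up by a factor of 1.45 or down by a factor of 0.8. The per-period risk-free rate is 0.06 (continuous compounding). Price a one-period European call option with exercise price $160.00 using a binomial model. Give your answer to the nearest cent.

$19.06

Risk-neutral probability p = (e^0.06 − 0.8)/(1.45 − 0.8) = 0.2618/0.6500 = 0.4028
Terminal stock prices: S_u = 210.2, S_d = 116
Terminal payoffs (S − K): max(50.25, 0) = 50.25, max(-44, 0) = 0
Node 0 (S = 145): V_0 = e^(−0.06)·[0.4028·50.2500 + 0.5972·0.0000] = 19.0632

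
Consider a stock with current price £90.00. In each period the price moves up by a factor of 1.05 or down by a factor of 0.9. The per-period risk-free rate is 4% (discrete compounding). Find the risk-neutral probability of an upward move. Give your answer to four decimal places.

Risk-neutral probability p = (1 + 0.04 − 0.9)/(1.05 − 0.9) = 0.1400/0.1500 = 0.9333

p = 0.9333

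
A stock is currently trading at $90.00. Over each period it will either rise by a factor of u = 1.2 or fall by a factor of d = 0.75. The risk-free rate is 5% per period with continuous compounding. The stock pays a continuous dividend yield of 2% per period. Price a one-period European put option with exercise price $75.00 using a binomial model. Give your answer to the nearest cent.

$2.69

Per-period risk-free factor R = e^0.05 = 1.0513; dividend-adjusted growth = e^(0.05−0.02) = 1.0305.
Risk-neutral probability p = (1.0305 − 0.75)/(1.2 − 0.75) = 0.2805/0.4500 = 0.6232
Terminal stock prices: S_u = 108, S_d = 67.5
Terminal payoffs (K − S): max(-33, 0) = 0, max(7.5, 0) = 7.5
Node 0 (S = 90): V_0 = e^(−0.05)·[0.6232·0.0000 + 0.3768·7.5000] = 2.6879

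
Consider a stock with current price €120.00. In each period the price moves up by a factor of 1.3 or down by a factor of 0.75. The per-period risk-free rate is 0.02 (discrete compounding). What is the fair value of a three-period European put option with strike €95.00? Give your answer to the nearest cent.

€8.12

Risk-neutral probability p = (1 + 0.02 − 0.75)/(1.3 − 0.75) = 0.2700/0.5500 = 0.4909
Terminal stock prices: S_uuu = 263.6, S_uud = 152.1, S_udd = 87.75, S_ddd = 50.62
Terminal payoffs (K − S): max(-168.6, 0) = 0, max(-57.1, 0) = 0, max(7.25, 0) = 7.25, max(44.38, 0) = 44.38
Node uu (S = 202.8): V_uu = 1/1.02·[0.4909·0.0000 + 0.5091·0.0000] = 0.0000
Node ud (S = 117): V_ud = 1/1.02·[0.4909·0.0000 + 0.5091·7.2500] = 3.6185
Node dd (S = 67.5): V_dd = 1/1.02·[0.4909·7.2500 + 0.5091·44.3750] = 25.6373
Node u (S = 156): V_u = 1/1.02·[0.4909·0.0000 + 0.5091·3.6185] = 1.8060
Node d (S = 90): V_d = 1/1.02·[0.4909·3.6185 + 0.5091·25.6373] = 14.5373
Node 0 (S = 120): V_0 = 1/1.02·[0.4909·1.8060 + 0.5091·14.5373] = 8.1249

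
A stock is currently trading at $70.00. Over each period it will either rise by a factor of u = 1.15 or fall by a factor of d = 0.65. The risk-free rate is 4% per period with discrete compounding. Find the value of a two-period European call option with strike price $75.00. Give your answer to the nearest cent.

Risk-neutral probability p = (1 + 0.04 − 0.65)/(1.15 − 0.65) = 0.3900/0.5000 = 0.7800
Terminal stock prices: S_uu = 92.57, S_ud = 52.33, S_dd = 29.58
Terminal payoffs (S − K): max(17.57, 0) = 17.57, max(-22.67, 0) = 0, max(-45.42, 0) = 0
Node u (S = 80.5): V_u = 1/1.04·[0.7800·17.5750 + 0.2200·0.0000] = 13.1812
Node d (S = 45.5): V_d = 1/1.04·[0.7800·0.0000 + 0.2200·0.0000] = 0.0000
Node 0 (S = 70): V_0 = 1/1.04·[0.7800·13.1812 + 0.2200·0.0000] = 9.8859

$9.89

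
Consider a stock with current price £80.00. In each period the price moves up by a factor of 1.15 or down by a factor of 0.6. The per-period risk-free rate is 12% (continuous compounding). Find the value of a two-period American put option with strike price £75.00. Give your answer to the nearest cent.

£1.59

Risk-neutral probability p = (e^0.12 − 0.6)/(1.15 − 0.6) = 0.5275/0.5500 = 0.9591
Terminal stock prices: S_uu = 105.8, S_ud = 55.2, S_dd = 28.8
Terminal payoffs (K − S): max(-30.8, 0) = 0, max(19.8, 0) = 19.8, max(46.2, 0) = 46.2
Node u (S = 92): continuation = e^(−0.12)·[0.9591·0.0000 + 0.0409·19.8000] = 0.7185; exercise value = 0.0000 ≤ continuation, so V_u = 0.7185
Node d (S = 48): continuation = e^(−0.12)·[0.9591·19.8000 + 0.0409·46.2000] = 18.5190; exercise value = 27.0000 > continuation, so V_d = 27.0000 (exercise)
Node 0 (S = 80): continuation = e^(−0.12)·[0.9591·0.7185 + 0.0409·27.0000] = 1.5910; exercise value = 0.0000 ≤ continuation, so V_0 = 1.5910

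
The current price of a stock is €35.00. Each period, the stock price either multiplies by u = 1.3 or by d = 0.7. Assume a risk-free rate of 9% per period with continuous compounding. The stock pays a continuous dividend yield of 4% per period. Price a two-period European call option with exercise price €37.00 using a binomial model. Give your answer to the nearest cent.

€6.34

Per-period risk-free factor R = e^0.09 = 1.0942; dividend-adjusted growth = e^(0.09−0.04) = 1.0513.
Risk-neutral probability p = (1.0513 − 0.7)/(1.3 − 0.7) = 0.3513/0.6000 = 0.5855
Terminal stock prices: S_uu = 59.15, S_ud = 31.85, S_dd = 17.15
Terminal payoffs (S − K): max(22.15, 0) = 22.15, max(-5.15, 0) = 0, max(-19.85, 0) = 0
Node u (S = 45.5): V_u = e^(−0.09)·[0.5855·22.1500 + 0.4145·0.0000] = 11.8516
Node d (S = 24.5): V_d = e^(−0.09)·[0.5855·0.0000 + 0.4145·0.0000] = 0.0000
Node 0 (S = 35): V_0 = e^(−0.09)·[0.5855·11.8516 + 0.4145·0.0000] = 6.3414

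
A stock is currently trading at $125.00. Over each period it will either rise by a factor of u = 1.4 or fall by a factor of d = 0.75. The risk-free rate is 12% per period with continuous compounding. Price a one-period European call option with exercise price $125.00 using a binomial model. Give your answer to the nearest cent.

Risk-neutral probability p = (e^0.12 − 0.75)/(1.4 − 0.75) = 0.3775/0.6500 = 0.5808
Terminal stock prices: S_u = 175, S_d = 93.75
Terminal payoffs (S − K): max(50, 0) = 50, max(-31.25, 0) = 0
Node 0 (S = 125): V_0 = e^(−0.12)·[0.5808·50.0000 + 0.4192·0.0000] = 25.7546

$25.75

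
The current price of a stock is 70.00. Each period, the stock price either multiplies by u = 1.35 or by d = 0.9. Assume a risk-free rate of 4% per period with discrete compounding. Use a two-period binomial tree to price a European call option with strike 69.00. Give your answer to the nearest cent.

11.60

Risk-neutral probability p = (1 + 0.04 − 0.9)/(1.35 − 0.9) = 0.1400/0.4500 = 0.3111
Terminal stock prices: S_uu = 127.6, S_ud = 85.05, S_dd = 56.7
Terminal payoffs (S − K): max(58.58, 0) = 58.58, max(16.05, 0) = 16.05, max(-12.3, 0) = 0
Node u (S = 94.5): V_u = 1/1.04·[0.3111·58.5750 + 0.6889·16.0500] = 28.1538
Node d (S = 63): V_d = 1/1.04·[0.3111·16.0500 + 0.6889·0.0000] = 4.8013
Node 0 (S = 70): V_0 = 1/1.04·[0.3111·28.1538 + 0.6889·4.8013] = 11.6024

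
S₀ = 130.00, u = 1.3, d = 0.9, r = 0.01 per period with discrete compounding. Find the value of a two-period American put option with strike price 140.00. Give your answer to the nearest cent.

Risk-neutral probability p = (1 + 0.01 − 0.9)/(1.3 − 0.9) = 0.1100/0.4000 = 0.2750
Terminal stock prices: S_uu = 219.7, S_ud = 152.1, S_dd = 105.3
Terminal payoffs (K − S): max(-79.7, 0) = 0, max(-12.1, 0) = 0, max(34.7, 0) = 34.7
Node u (S = 169): continuation = 1/1.01·[0.2750·0.0000 + 0.7250·0.0000] = 0.0000; exercise value = 0.0000 ≤ continuation, so V_u = 0.0000
Node d (S = 117): continuation = 1/1.01·[0.2750·0.0000 + 0.7250·34.7000] = 24.9084; exercise value = 23.0000 ≤ continuation, so V_d = 24.9084
Node 0 (S = 130): continuation = 1/1.01·[0.2750·0.0000 + 0.7250·24.9084] = 17.8798; exercise value = 10.0000 ≤ continuation, so V_0 = 17.8798

17.88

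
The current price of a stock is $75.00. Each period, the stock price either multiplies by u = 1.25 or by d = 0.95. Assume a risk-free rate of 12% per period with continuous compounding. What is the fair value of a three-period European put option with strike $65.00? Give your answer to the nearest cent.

$0.03

Risk-neutral probability p = (e^0.12 − 0.95)/(1.25 − 0.95) = 0.1775/0.3000 = 0.5917
Terminal stock prices: S_uuu = 146.5, S_uud = 111.3, S_udd = 84.61, S_ddd = 64.3
Terminal payoffs (K − S): max(-81.48, 0) = 0, max(-46.33, 0) = 0, max(-19.61, 0) = 0, max(0.6969, 0) = 0.6969
Node uu (S = 117.2): V_uu = e^(−0.12)·[0.5917·0.0000 + 0.4083·0.0000] = 0.0000
Node ud (S = 89.06): V_ud = e^(−0.12)·[0.5917·0.0000 + 0.4083·0.0000] = 0.0000
Node dd (S = 67.69): V_dd = e^(−0.12)·[0.5917·0.0000 + 0.4083·0.6969] = 0.2524
Node u (S = 93.75): V_u = e^(−0.12)·[0.5917·0.0000 + 0.4083·0.0000] = 0.0000
Node d (S = 71.25): V_d = e^(−0.12)·[0.5917·0.0000 + 0.4083·0.2524] = 0.0914
Node 0 (S = 75): V_0 = e^(−0.12)·[0.5917·0.0000 + 0.4083·0.0914] = 0.0331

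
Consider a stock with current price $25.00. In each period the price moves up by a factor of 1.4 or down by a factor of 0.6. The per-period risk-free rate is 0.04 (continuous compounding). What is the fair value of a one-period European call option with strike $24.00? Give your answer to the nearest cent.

Risk-neutral probability p = (e^0.04 − 0.6)/(1.4 − 0.6) = 0.4408/0.8000 = 0.5510
Terminal stock prices: S_u = 35, S_d = 15
Terminal payoffs (S − K): max(11, 0) = 11, max(-9, 0) = 0
Node 0 (S = 25): V_0 = e^(−0.04)·[0.5510·11.0000 + 0.4490·0.0000] = 5.8235

$5.82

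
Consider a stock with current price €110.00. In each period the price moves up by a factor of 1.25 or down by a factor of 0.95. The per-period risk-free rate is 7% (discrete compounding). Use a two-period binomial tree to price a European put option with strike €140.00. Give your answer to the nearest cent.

€16.74

Risk-neutral probability p = (1 + 0.07 − 0.95)/(1.25 − 0.95) = 0.1200/0.3000 = 0.4000
Terminal stock prices: S_uu = 171.9, S_ud = 130.6, S_dd = 99.27
Terminal payoffs (K − S): max(-31.88, 0) = 0, max(9.375, 0) = 9.375, max(40.73, 0) = 40.73
Node u (S = 137.5): V_u = 1/1.07·[0.4000·0.0000 + 0.6000·9.3750] = 5.2570
Node d (S = 104.5): V_d = 1/1.07·[0.4000·9.3750 + 0.6000·40.7250] = 26.3411
Node 0 (S = 110): V_0 = 1/1.07·[0.4000·5.2570 + 0.6000·26.3411] = 16.7360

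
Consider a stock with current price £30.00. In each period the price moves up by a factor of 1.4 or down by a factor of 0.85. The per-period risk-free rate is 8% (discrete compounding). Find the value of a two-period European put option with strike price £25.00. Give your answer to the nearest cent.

Risk-neutral probability p = (1 + 0.08 − 0.85)/(1.4 − 0.85) = 0.2300/0.5500 = 0.4182
Terminal stock prices: S_uu = 58.8, S_ud = 35.7, S_dd = 21.67
Terminal payoffs (K − S): max(-33.8, 0) = 0, max(-10.7, 0) = 0, max(3.325, 0) = 3.325
Node u (S = 42): V_u = 1/1.08·[0.4182·0.0000 + 0.5818·0.0000] = 0.0000
Node d (S = 25.5): V_d = 1/1.08·[0.4182·0.0000 + 0.5818·3.3250] = 1.7912
Node 0 (S = 30): V_0 = 1/1.08·[0.4182·0.0000 + 0.5818·1.7912] = 0.9650

£0.96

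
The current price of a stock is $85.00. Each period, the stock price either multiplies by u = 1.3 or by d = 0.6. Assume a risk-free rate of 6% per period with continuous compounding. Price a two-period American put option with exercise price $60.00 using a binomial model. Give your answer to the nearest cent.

$3.02

Risk-neutral probability p = (e^0.06 − 0.6)/(1.3 − 0.6) = 0.4618/0.7000 = 0.6598
Terminal stock prices: S_uu = 143.7, S_ud = 66.3, S_dd = 30.6
Terminal payoffs (K − S): max(-83.65, 0) = 0, max(-6.3, 0) = 0, max(29.4, 0) = 29.4
Node u (S = 110.5): continuation = e^(−0.06)·[0.6598·0.0000 + 0.3402·0.0000] = 0.0000; exercise value = 0.0000 ≤ continuation, so V_u = 0.0000
Node d (S = 51): continuation = e^(−0.06)·[0.6598·0.0000 + 0.3402·29.4000] = 9.4203; exercise value = 9.0000 ≤ continuation, so V_d = 9.4203
Node 0 (S = 85): continuation = e^(−0.06)·[0.6598·0.0000 + 0.3402·9.4203] = 3.0185; exercise value = 0.0000 ≤ continuation, so V_0 = 3.0185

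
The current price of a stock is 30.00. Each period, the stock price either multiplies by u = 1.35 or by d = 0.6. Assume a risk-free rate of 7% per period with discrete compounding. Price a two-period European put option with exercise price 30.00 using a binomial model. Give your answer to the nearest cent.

Risk-neutral probability p = (1 + 0.07 − 0.6)/(1.35 − 0.6) = 0.4700/0.7500 = 0.6267
Terminal stock prices: S_uu = 54.68, S_ud = 24.3, S_dd = 10.8
Terminal payoffs (K − S): max(-24.68, 0) = 0, max(5.7, 0) = 5.7, max(19.2, 0) = 19.2
Node u (S = 40.5): V_u = 1/1.07·[0.6267·0.0000 + 0.3733·5.7000] = 1.9888
Node d (S = 18): V_d = 1/1.07·[0.6267·5.7000 + 0.3733·19.2000] = 10.0374
Node 0 (S = 30): V_0 = 1/1.07·[0.6267·1.9888 + 0.3733·10.0374] = 4.6669

4.67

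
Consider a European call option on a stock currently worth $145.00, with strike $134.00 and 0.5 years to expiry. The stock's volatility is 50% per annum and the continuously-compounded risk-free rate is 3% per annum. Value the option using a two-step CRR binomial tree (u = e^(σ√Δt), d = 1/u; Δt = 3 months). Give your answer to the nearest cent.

$26.58

CRR parameters: u = e^(σ√Δt) = e^(0.5·√0.25) = 1.2840, d = 1/u = 0.7788
Per-period rate: rΔt = 0.03·0.25 = 0.0075, so R = e^0.0075 = 1.0075
Risk-neutral probability p = (e^0.0075 − 0.7788)/(1.2840 − 0.7788) = 0.2287/0.5052 = 0.4527
Terminal stock prices: S_uu = 239.1, S_ud = 145, S_dd = 87.95
Terminal payoffs (S − K): max(105.1, 0) = 105.1, max(11, 0) = 11, max(-46.05, 0) = 0
Node u (S = 186.2): V_u = e^(−0.0075)·[0.4527·105.0646 + 0.5473·11.0000] = 53.1849
Node d (S = 112.9): V_d = e^(−0.0075)·[0.4527·11.0000 + 0.5473·0.0000] = 4.9428
Node 0 (S = 145): V_0 = e^(−0.0075)·[0.4527·53.1849 + 0.5473·4.9428] = 26.5830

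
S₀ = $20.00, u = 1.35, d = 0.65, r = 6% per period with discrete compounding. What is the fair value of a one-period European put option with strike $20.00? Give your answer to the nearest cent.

Risk-neutral probability p = (1 + 0.06 − 0.65)/(1.35 − 0.65) = 0.4100/0.7000 = 0.5857
Terminal stock prices: S_u = 27, S_d = 13
Terminal payoffs (K − S): max(-7, 0) = 0, max(7, 0) = 7
Node 0 (S = 20): V_0 = 1/1.06·[0.5857·0.0000 + 0.4143·7.0000] = 2.7358

$2.74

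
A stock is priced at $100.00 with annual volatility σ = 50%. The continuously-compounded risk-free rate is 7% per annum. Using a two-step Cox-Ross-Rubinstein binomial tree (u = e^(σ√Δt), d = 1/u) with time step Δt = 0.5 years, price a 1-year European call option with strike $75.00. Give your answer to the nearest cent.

$37.01

CRR parameters: u = e^(σ√Δt) = e^(0.5·√0.5) = 1.4241, d = 1/u = 0.7022
Per-period rate: rΔt = 0.07·0.5 = 0.035, so R = e^0.035 = 1.0356
Risk-neutral probability p = (e^0.035 − 0.7022)/(1.4241 − 0.7022) = 0.3334/0.7219 = 0.4619
Terminal stock prices: S_uu = 202.8, S_ud = 100, S_dd = 49.31
Terminal payoffs (S − K): max(127.8, 0) = 127.8, max(25, 0) = 25, max(-25.69, 0) = 0
Node u (S = 142.4): V_u = e^(−0.035)·[0.4619·127.8115 + 0.5381·25.0000] = 69.9915
Node d (S = 70.22): V_d = e^(−0.035)·[0.4619·25.0000 + 0.5381·0.0000] = 11.1494
Node 0 (S = 100): V_0 = e^(−0.035)·[0.4619·69.9915 + 0.5381·11.1494] = 37.0080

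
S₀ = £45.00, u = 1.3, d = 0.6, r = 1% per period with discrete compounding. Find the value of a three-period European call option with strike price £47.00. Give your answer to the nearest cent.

Risk-neutral probability p = (1 + 0.01 − 0.6)/(1.3 − 0.6) = 0.4100/0.7000 = 0.5857
Terminal stock prices: S_uuu = 98.87, S_uud = 45.63, S_udd = 21.06, S_ddd = 9.72
Terminal payoffs (S − K): max(51.87, 0) = 51.87, max(-1.37, 0) = 0, max(-25.94, 0) = 0, max(-37.28, 0) = 0
Node uu (S = 76.05): V_uu = 1/1.01·[0.5857·51.8650 + 0.4143·0.0000] = 30.0773
Node ud (S = 35.1): V_ud = 1/1.01·[0.5857·0.0000 + 0.4143·0.0000] = 0.0000
Node dd (S = 16.2): V_dd = 1/1.01·[0.5857·0.0000 + 0.4143·0.0000] = 0.0000
Node u (S = 58.5): V_u = 1/1.01·[0.5857·30.0773 + 0.4143·0.0000] = 17.4423
Node d (S = 27): V_d = 1/1.01·[0.5857·0.0000 + 0.4143·0.0000] = 0.0000
Node 0 (S = 45): V_0 = 1/1.01·[0.5857·17.4423 + 0.4143·0.0000] = 10.1150

£10.12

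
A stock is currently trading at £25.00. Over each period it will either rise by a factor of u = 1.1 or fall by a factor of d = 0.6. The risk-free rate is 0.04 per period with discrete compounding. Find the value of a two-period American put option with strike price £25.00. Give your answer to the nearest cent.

£1.98

Risk-neutral probability p = (1 + 0.04 − 0.6)/(1.1 − 0.6) = 0.4400/0.5000 = 0.8800
Terminal stock prices: S_uu = 30.25, S_ud = 16.5, S_dd = 9
Terminal payoffs (K − S): max(-5.25, 0) = 0, max(8.5, 0) = 8.5, max(16, 0) = 16
Node u (S = 27.5): continuation = 1/1.04·[0.8800·0.0000 + 0.1200·8.5000] = 0.9808; exercise value = 0.0000 ≤ continuation, so V_u = 0.9808
Node d (S = 15): continuation = 1/1.04·[0.8800·8.5000 + 0.1200·16.0000] = 9.0385; exercise value = 10.0000 > continuation, so V_d = 10.0000 (exercise)
Node 0 (S = 25): continuation = 1/1.04·[0.8800·0.9808 + 0.1200·10.0000] = 1.9837; exercise value = 0.0000 ≤ continuation, so V_0 = 1.9837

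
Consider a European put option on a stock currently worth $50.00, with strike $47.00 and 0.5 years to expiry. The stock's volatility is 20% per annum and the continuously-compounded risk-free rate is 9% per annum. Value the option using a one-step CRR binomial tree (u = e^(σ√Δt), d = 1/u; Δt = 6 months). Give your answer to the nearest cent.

$1.28

CRR parameters: u = e^(σ√Δt) = e^(0.2·√0.5) = 1.1519, d = 1/u = 0.8681
Per-period rate: rΔt = 0.09·0.5 = 0.045, so R = e^0.045 = 1.0460
Risk-neutral probability p = (e^0.045 − 0.8681)/(1.1519 − 0.8681) = 0.1779/0.2838 = 0.6269
Terminal stock prices: S_u = 57.6, S_d = 43.41
Terminal payoffs (K − S): max(-10.6, 0) = 0, max(3.594, 0) = 3.594
Node 0 (S = 50): V_0 = e^(−0.045)·[0.6269·0.0000 + 0.3731·3.5938] = 1.2819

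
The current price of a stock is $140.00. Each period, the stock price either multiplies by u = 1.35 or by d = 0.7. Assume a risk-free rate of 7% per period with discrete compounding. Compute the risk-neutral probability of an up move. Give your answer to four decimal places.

p = 0.5692

Risk-neutral probability p = (1 + 0.07 − 0.7)/(1.35 − 0.7) = 0.3700/0.6500 = 0.5692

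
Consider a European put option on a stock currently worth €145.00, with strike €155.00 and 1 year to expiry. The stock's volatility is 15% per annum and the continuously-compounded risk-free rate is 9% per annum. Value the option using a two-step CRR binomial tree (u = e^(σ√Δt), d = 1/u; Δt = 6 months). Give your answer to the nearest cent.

€7.22

CRR parameters: u = e^(σ√Δt) = e^(0.15·√0.5) = 1.1119, d = 1/u = 0.8994
Per-period rate: rΔt = 0.09·0.5 = 0.045, so R = e^0.045 = 1.0460
Risk-neutral probability p = (e^0.045 − 0.8994)/(1.1119 − 0.8994) = 0.1467/0.2125 = 0.6901
Terminal stock prices: S_uu = 179.3, S_ud = 145, S_dd = 117.3
Terminal payoffs (K − S): max(-24.27, 0) = 0, max(10, 0) = 10, max(37.72, 0) = 37.72
Node u (S = 161.2): V_u = e^(−0.045)·[0.6901·0.0000 + 0.3099·10.0000] = 2.9628
Node d (S = 130.4): V_d = e^(−0.045)·[0.6901·10.0000 + 0.3099·37.7156] = 17.7716
Node 0 (S = 145): V_0 = e^(−0.045)·[0.6901·2.9628 + 0.3099·17.7716] = 7.2201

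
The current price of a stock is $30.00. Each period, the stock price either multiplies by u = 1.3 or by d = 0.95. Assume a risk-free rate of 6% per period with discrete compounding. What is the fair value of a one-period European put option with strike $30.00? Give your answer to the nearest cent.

Risk-neutral probability p = (1 + 0.06 − 0.95)/(1.3 − 0.95) = 0.1100/0.3500 = 0.3143
Terminal stock prices: S_u = 39, S_d = 28.5
Terminal payoffs (K − S): max(-9, 0) = 0, max(1.5, 0) = 1.5
Node 0 (S = 30): V_0 = 1/1.06·[0.3143·0.0000 + 0.6857·1.5000] = 0.9704

$0.97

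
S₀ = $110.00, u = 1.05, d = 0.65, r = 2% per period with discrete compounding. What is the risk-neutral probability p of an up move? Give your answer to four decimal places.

p = 0.9250

Risk-neutral probability p = (1 + 0.02 − 0.65)/(1.05 − 0.65) = 0.3700/0.4000 = 0.9250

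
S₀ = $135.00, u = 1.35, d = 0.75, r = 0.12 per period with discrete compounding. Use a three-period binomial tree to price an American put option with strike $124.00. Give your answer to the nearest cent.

$9.17

Risk-neutral probability p = (1 + 0.12 − 0.75)/(1.35 − 0.75) = 0.3700/0.6000 = 0.6167
Terminal stock prices: S_uuu = 332.2, S_uud = 184.5, S_udd = 102.5, S_ddd = 56.95
Terminal payoffs (K − S): max(-208.2, 0) = 0, max(-60.53, 0) = 0, max(21.48, 0) = 21.48, max(67.05, 0) = 67.05
Node uu (S = 246): continuation = 1/1.12·[0.6167·0.0000 + 0.3833·0.0000] = 0.0000; exercise value = 0.0000 ≤ continuation, so V_uu = 0.0000
Node ud (S = 136.7): continuation = 1/1.12·[0.6167·0.0000 + 0.3833·21.4844] = 7.3533; exercise value = 0.0000 ≤ continuation, so V_ud = 7.3533
Node dd (S = 75.94): continuation = 1/1.12·[0.6167·21.4844 + 0.3833·67.0469] = 34.7768; exercise value = 48.0625 > continuation, so V_dd = 48.0625 (exercise)
Node u (S = 182.2): continuation = 1/1.12·[0.6167·0.0000 + 0.3833·7.3533] = 2.5167; exercise value = 0.0000 ≤ continuation, so V_u = 2.5167
Node d (S = 101.2): continuation = 1/1.12·[0.6167·7.3533 + 0.3833·48.0625] = 20.4986; exercise value = 22.7500 > continuation, so V_d = 22.7500 (exercise)
Node 0 (S = 135): continuation = 1/1.12·[0.6167·2.5167 + 0.3833·22.7500] = 9.1722; exercise value = 0.0000 ≤ continuation, so V_0 = 9.1722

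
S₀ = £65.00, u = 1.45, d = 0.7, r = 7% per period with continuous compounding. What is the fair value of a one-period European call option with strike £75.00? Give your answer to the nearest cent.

Risk-neutral probability p = (e^0.07 − 0.7)/(1.45 − 0.7) = 0.3725/0.7500 = 0.4967
Terminal stock prices: S_u = 94.25, S_d = 45.5
Terminal payoffs (S − K): max(19.25, 0) = 19.25, max(-29.5, 0) = 0
Node 0 (S = 65): V_0 = e^(−0.07)·[0.4967·19.2500 + 0.5033·0.0000] = 8.9147

£8.91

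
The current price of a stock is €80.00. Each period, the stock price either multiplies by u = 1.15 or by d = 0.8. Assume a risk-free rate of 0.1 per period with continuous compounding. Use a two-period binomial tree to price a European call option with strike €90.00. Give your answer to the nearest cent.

Risk-neutral probability p = (e^0.1 − 0.8)/(1.15 − 0.8) = 0.3052/0.3500 = 0.8719
Terminal stock prices: S_uu = 105.8, S_ud = 73.6, S_dd = 51.2
Terminal payoffs (S − K): max(15.8, 0) = 15.8, max(-16.4, 0) = 0, max(-38.8, 0) = 0
Node u (S = 92): V_u = e^(−0.1)·[0.8719·15.8000 + 0.1281·0.0000] = 12.4653
Node d (S = 64): V_d = e^(−0.1)·[0.8719·0.0000 + 0.1281·0.0000] = 0.0000
Node 0 (S = 80): V_0 = e^(−0.1)·[0.8719·12.4653 + 0.1281·0.0000] = 9.8344

€9.83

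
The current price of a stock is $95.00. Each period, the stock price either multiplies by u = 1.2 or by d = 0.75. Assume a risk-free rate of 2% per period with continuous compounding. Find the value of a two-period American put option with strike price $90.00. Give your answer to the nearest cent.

Risk-neutral probability p = (e^0.02 − 0.75)/(1.2 − 0.75) = 0.2702/0.4500 = 0.6004
Terminal stock prices: S_uu = 136.8, S_ud = 85.5, S_dd = 53.44
Terminal payoffs (K − S): max(-46.8, 0) = 0, max(4.5, 0) = 4.5, max(36.56, 0) = 36.56
Node u (S = 114): continuation = e^(−0.02)·[0.6004·0.0000 + 0.3996·4.5000] = 1.7624; exercise value = 0.0000 ≤ continuation, so V_u = 1.7624
Node d (S = 71.25): continuation = e^(−0.02)·[0.6004·4.5000 + 0.3996·36.5625] = 16.9679; exercise value = 18.7500 > continuation, so V_d = 18.7500 (exercise)
Node 0 (S = 95): continuation = e^(−0.02)·[0.6004·1.7624 + 0.3996·18.7500] = 8.3805; exercise value = 0.0000 ≤ continuation, so V_0 = 8.3805

$8.38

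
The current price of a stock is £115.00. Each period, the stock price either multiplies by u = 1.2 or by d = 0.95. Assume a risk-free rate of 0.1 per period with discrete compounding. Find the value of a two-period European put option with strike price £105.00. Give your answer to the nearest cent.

Risk-neutral probability p = (1 + 0.1 − 0.95)/(1.2 − 0.95) = 0.1500/0.2500 = 0.6000
Terminal stock prices: S_uu = 165.6, S_ud = 131.1, S_dd = 103.8
Terminal payoffs (K − S): max(-60.6, 0) = 0, max(-26.1, 0) = 0, max(1.213, 0) = 1.213
Node u (S = 138): V_u = 1/1.1·[0.6000·0.0000 + 0.4000·0.0000] = 0.0000
Node d (S = 109.2): V_d = 1/1.1·[0.6000·0.0000 + 0.4000·1.2125] = 0.4409
Node 0 (S = 115): V_0 = 1/1.1·[0.6000·0.0000 + 0.4000·0.4409] = 0.1603

£0.16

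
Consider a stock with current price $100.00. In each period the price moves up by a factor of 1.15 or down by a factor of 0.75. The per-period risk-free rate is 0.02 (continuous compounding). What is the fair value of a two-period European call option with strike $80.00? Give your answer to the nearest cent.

Risk-neutral probability p = (e^0.02 − 0.75)/(1.15 − 0.75) = 0.2702/0.4000 = 0.6755
Terminal stock prices: S_uu = 132.2, S_ud = 86.25, S_dd = 56.25
Terminal payoffs (S − K): max(52.25, 0) = 52.25, max(6.25, 0) = 6.25, max(-23.75, 0) = 0
Node u (S = 115): V_u = e^(−0.02)·[0.6755·52.2500 + 0.3245·6.2500] = 36.5841
Node d (S = 75): V_d = e^(−0.02)·[0.6755·6.2500 + 0.3245·0.0000] = 4.1383
Node 0 (S = 100): V_0 = e^(−0.02)·[0.6755·36.5841 + 0.3245·4.1383] = 25.5396

$25.54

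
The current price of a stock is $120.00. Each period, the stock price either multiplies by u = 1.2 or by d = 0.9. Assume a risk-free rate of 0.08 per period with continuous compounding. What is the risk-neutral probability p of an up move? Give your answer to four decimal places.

p = 0.6110

Risk-neutral probability p = (e^0.08 − 0.9)/(1.2 − 0.9) = 0.1833/0.3000 = 0.6110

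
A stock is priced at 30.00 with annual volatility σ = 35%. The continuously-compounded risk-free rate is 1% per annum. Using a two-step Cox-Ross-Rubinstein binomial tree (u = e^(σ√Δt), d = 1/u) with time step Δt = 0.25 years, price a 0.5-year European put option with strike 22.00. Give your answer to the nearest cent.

CRR parameters: u = e^(σ√Δt) = e^(0.35·√0.25) = 1.1912, d = 1/u = 0.8395
Per-period rate: rΔt = 0.01·0.25 = 0.0025, so R = e^0.0025 = 1.0025
Risk-neutral probability p = (e^0.0025 − 0.8395)/(1.1912 − 0.8395) = 0.1630/0.3518 = 0.4635
Terminal stock prices: S_uu = 42.57, S_ud = 30, S_dd = 21.14
Terminal payoffs (K − S): max(-20.57, 0) = 0, max(-8, 0) = 0, max(0.8594, 0) = 0.8594
Node u (S = 35.74): V_u = e^(−0.0025)·[0.4635·0.0000 + 0.5365·0.0000] = 0.0000
Node d (S = 25.18): V_d = e^(−0.0025)·[0.4635·0.0000 + 0.5365·0.8594] = 0.4599
Node 0 (S = 30): V_0 = e^(−0.0025)·[0.4635·0.0000 + 0.5365·0.4599] = 0.2461

0.25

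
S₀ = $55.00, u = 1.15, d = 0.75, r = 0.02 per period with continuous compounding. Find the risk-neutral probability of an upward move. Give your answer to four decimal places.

Risk-neutral probability p = (e^0.02 − 0.75)/(1.15 − 0.75) = 0.2702/0.4000 = 0.6755

p = 0.6755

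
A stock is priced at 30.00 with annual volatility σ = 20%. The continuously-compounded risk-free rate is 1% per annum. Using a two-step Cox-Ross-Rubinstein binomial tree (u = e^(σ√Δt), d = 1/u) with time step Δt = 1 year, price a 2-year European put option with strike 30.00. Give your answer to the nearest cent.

CRR parameters: u = e^(σ√Δt) = e^(0.2·√1) = 1.2214, d = 1/u = 0.8187
Per-period rate: rΔt = 0.01·1 = 0.01, so R = e^0.01 = 1.0101
Risk-neutral probability p = (e^0.01 − 0.8187)/(1.2214 − 0.8187) = 0.1913/0.4027 = 0.4751
Terminal stock prices: S_uu = 44.75, S_ud = 30, S_dd = 20.11
Terminal payoffs (K − S): max(-14.75, 0) = 0, max(0, 0) = 0, max(9.89, 0) = 9.89
Node u (S = 36.64): V_u = e^(−0.01)·[0.4751·0.0000 + 0.5249·0.0000] = 0.0000
Node d (S = 24.56): V_d = e^(−0.01)·[0.4751·0.0000 + 0.5249·9.8904] = 5.1396
Node 0 (S = 30): V_0 = e^(−0.01)·[0.4751·0.0000 + 0.5249·5.1396] = 2.6708

2.67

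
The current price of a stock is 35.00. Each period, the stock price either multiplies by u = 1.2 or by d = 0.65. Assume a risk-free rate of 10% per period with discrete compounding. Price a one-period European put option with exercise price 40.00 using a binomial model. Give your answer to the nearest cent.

2.85

Risk-neutral probability p = (1 + 0.1 − 0.65)/(1.2 − 0.65) = 0.4500/0.5500 = 0.8182
Terminal stock prices: S_u = 42, S_d = 22.75
Terminal payoffs (K − S): max(-2, 0) = 0, max(17.25, 0) = 17.25
Node 0 (S = 35): V_0 = 1/1.1·[0.8182·0.0000 + 0.1818·17.2500] = 2.8512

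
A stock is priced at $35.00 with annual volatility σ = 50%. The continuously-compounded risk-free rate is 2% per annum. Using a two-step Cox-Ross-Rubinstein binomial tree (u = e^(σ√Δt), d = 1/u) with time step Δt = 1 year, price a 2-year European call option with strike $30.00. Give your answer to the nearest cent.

CRR parameters: u = e^(σ√Δt) = e^(0.5·√1) = 1.6487, d = 1/u = 0.6065
Per-period rate: rΔt = 0.02·1 = 0.02, so R = e^0.02 = 1.0202
Risk-neutral probability p = (e^0.02 − 0.6065)/(1.6487 − 0.6065) = 0.4137/1.0422 = 0.3969
Terminal stock prices: S_uu = 95.14, S_ud = 35, S_dd = 12.88
Terminal payoffs (S − K): max(65.14, 0) = 65.14, max(5, 0) = 5, max(-17.12, 0) = 0
Node u (S = 57.71): V_u = e^(−0.02)·[0.3969·65.1399 + 0.6031·5.0000] = 28.2993
Node d (S = 21.23): V_d = e^(−0.02)·[0.3969·5.0000 + 0.6031·0.0000] = 1.9453
Node 0 (S = 35): V_0 = e^(−0.02)·[0.3969·28.2993 + 0.6031·1.9453] = 12.1602

$12.16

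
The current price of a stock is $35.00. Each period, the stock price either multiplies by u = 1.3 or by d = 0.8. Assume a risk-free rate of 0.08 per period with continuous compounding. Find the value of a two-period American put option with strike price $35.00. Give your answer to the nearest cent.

Risk-neutral probability p = (e^0.08 − 0.8)/(1.3 − 0.8) = 0.2833/0.5000 = 0.5666
Terminal stock prices: S_uu = 59.15, S_ud = 36.4, S_dd = 22.4
Terminal payoffs (K − S): max(-24.15, 0) = 0, max(-1.4, 0) = 0, max(12.6, 0) = 12.6
Node u (S = 45.5): continuation = e^(−0.08)·[0.5666·0.0000 + 0.4334·0.0000] = 0.0000; exercise value = 0.0000 ≤ continuation, so V_u = 0.0000
Node d (S = 28): continuation = e^(−0.08)·[0.5666·0.0000 + 0.4334·12.6000] = 5.0413; exercise value = 7.0000 > continuation, so V_d = 7.0000 (exercise)
Node 0 (S = 35): continuation = e^(−0.08)·[0.5666·0.0000 + 0.4334·7.0000] = 2.8007; exercise value = 0.0000 ≤ continuation, so V_0 = 2.8007

$2.80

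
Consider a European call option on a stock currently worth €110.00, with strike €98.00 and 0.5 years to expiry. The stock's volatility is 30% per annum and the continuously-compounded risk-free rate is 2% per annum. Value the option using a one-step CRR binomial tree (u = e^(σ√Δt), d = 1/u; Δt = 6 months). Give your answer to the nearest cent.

CRR parameters: u = e^(σ√Δt) = e^(0.3·√0.5) = 1.2363, d = 1/u = 0.8089
Per-period rate: rΔt = 0.02·0.5 = 0.01, so R = e^0.01 = 1.0101
Risk-neutral probability p = (e^0.01 − 0.8089)/(1.2363 − 0.8089) = 0.2012/0.4275 = 0.4707
Terminal stock prices: S_u = 136, S_d = 88.97
Terminal payoffs (S − K): max(37.99, 0) = 37.99, max(-9.026, 0) = 0
Node 0 (S = 110): V_0 = e^(−0.01)·[0.4707·37.9942 + 0.5293·0.0000] = 17.7051

€17.71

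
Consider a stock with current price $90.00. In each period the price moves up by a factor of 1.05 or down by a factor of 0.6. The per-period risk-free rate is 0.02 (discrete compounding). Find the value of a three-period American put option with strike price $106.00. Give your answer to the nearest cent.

$16.00

Risk-neutral probability p = (1 + 0.02 − 0.6)/(1.05 − 0.6) = 0.4200/0.4500 = 0.9333
Terminal stock prices: S_uuu = 104.2, S_uud = 59.54, S_udd = 34.02, S_ddd = 19.44
Terminal payoffs (K − S): max(1.814, 0) = 1.814, max(46.46, 0) = 46.46, max(71.98, 0) = 71.98, max(86.56, 0) = 86.56
Node uu (S = 99.23): continuation = 1/1.02·[0.9333·1.8137 + 0.0667·46.4650] = 4.6966; exercise value = 6.7750 > continuation, so V_uu = 6.7750 (exercise)
Node ud (S = 56.7): continuation = 1/1.02·[0.9333·46.4650 + 0.0667·71.9800] = 47.2216; exercise value = 49.3000 > continuation, so V_ud = 49.3000 (exercise)
Node dd (S = 32.4): continuation = 1/1.02·[0.9333·71.9800 + 0.0667·86.5600] = 71.5216; exercise value = 73.6000 > continuation, so V_dd = 73.6000 (exercise)
Node u (S = 94.5): continuation = 1/1.02·[0.9333·6.7750 + 0.0667·49.3000] = 9.4216; exercise value = 11.5000 > continuation, so V_u = 11.5000 (exercise)
Node d (S = 54): continuation = 1/1.02·[0.9333·49.3000 + 0.0667·73.6000] = 49.9216; exercise value = 52.0000 > continuation, so V_d = 52.0000 (exercise)
Node 0 (S = 90): continuation = 1/1.02·[0.9333·11.5000 + 0.0667·52.0000] = 13.9216; exercise value = 16.0000 > continuation, so V_0 = 16.0000 (exercise)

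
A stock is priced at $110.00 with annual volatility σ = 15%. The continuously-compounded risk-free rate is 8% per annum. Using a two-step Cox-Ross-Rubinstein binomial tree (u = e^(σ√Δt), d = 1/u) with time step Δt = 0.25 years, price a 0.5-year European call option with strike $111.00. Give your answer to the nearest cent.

$6.12

CRR parameters: u = e^(σ√Δt) = e^(0.15·√0.25) = 1.0779, d = 1/u = 0.9277
Per-period rate: rΔt = 0.08·0.25 = 0.02, so R = e^0.02 = 1.0202
Risk-neutral probability p = (e^0.02 − 0.9277)/(1.0779 − 0.9277) = 0.0925/0.1501 = 0.6158
Terminal stock prices: S_uu = 127.8, S_ud = 110, S_dd = 94.68
Terminal payoffs (S − K): max(16.8, 0) = 16.8, max(-1, 0) = 0, max(-16.32, 0) = 0
Node u (S = 118.6): V_u = e^(−0.02)·[0.6158·16.8018 + 0.3842·0.0000] = 10.1418
Node d (S = 102.1): V_d = e^(−0.02)·[0.6158·0.0000 + 0.3842·0.0000] = 0.0000
Node 0 (S = 110): V_0 = e^(−0.02)·[0.6158·10.1418 + 0.3842·0.0000] = 6.1217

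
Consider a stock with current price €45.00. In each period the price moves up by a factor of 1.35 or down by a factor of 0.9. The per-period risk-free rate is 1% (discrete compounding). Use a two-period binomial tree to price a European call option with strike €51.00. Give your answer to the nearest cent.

Risk-neutral probability p = (1 + 0.01 − 0.9)/(1.35 − 0.9) = 0.1100/0.4500 = 0.2444
Terminal stock prices: S_uu = 82.01, S_ud = 54.68, S_dd = 36.45
Terminal payoffs (S − K): max(31.01, 0) = 31.01, max(3.675, 0) = 3.675, max(-14.55, 0) = 0
Node u (S = 60.75): V_u = 1/1.01·[0.2444·31.0125 + 0.7556·3.6750] = 10.2550
Node d (S = 40.5): V_d = 1/1.01·[0.2444·3.6750 + 0.7556·0.0000] = 0.8894
Node 0 (S = 45): V_0 = 1/1.01·[0.2444·10.2550 + 0.7556·0.8894] = 3.1473

€3.15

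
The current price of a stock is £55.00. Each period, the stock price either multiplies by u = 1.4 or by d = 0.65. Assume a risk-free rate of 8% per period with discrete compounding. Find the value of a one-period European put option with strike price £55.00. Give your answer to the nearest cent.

£7.60

Risk-neutral probability p = (1 + 0.08 − 0.65)/(1.4 − 0.65) = 0.4300/0.7500 = 0.5733
Terminal stock prices: S_u = 77, S_d = 35.75
Terminal payoffs (K − S): max(-22, 0) = 0, max(19.25, 0) = 19.25
Node 0 (S = 55): V_0 = 1/1.08·[0.5733·0.0000 + 0.4267·19.2500] = 7.6049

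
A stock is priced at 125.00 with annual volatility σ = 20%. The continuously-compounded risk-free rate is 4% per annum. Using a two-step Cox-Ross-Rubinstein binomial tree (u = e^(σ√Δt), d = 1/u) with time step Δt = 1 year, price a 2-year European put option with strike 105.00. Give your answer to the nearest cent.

3.94

CRR parameters: u = e^(σ√Δt) = e^(0.2·√1) = 1.2214, d = 1/u = 0.8187
Per-period rate: rΔt = 0.04·1 = 0.04, so R = e^0.04 = 1.0408
Risk-neutral probability p = (e^0.04 − 0.8187)/(1.2214 − 0.8187) = 0.2221/0.4027 = 0.5515
Terminal stock prices: S_uu = 186.5, S_ud = 125, S_dd = 83.79
Terminal payoffs (K − S): max(-81.48, 0) = 0, max(-20, 0) = 0, max(21.21, 0) = 21.21
Node u (S = 152.7): V_u = e^(−0.04)·[0.5515·0.0000 + 0.4485·0.0000] = 0.0000
Node d (S = 102.3): V_d = e^(−0.04)·[0.5515·0.0000 + 0.4485·21.2100] = 9.1394
Node 0 (S = 125): V_0 = e^(−0.04)·[0.5515·0.0000 + 0.4485·9.1394] = 3.9381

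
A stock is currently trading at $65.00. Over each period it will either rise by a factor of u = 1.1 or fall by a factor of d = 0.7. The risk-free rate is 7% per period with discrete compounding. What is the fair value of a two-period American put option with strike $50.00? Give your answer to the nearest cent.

Risk-neutral probability p = (1 + 0.07 − 0.7)/(1.1 − 0.7) = 0.3700/0.4000 = 0.9250
Terminal stock prices: S_uu = 78.65, S_ud = 50.05, S_dd = 31.85
Terminal payoffs (K − S): max(-28.65, 0) = 0, max(-0.05, 0) = 0, max(18.15, 0) = 18.15
Node u (S = 71.5): continuation = 1/1.07·[0.9250·0.0000 + 0.0750·0.0000] = 0.0000; exercise value = 0.0000 ≤ continuation, so V_u = 0.0000
Node d (S = 45.5): continuation = 1/1.07·[0.9250·0.0000 + 0.0750·18.1500] = 1.2722; exercise value = 4.5000 > continuation, so V_d = 4.5000 (exercise)
Node 0 (S = 65): continuation = 1/1.07·[0.9250·0.0000 + 0.0750·4.5000] = 0.3154; exercise value = 0.0000 ≤ continuation, so V_0 = 0.3154

$0.32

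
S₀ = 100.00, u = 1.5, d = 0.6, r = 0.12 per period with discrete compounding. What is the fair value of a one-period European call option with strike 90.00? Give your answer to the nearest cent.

30.95

Risk-neutral probability p = (1 + 0.12 − 0.6)/(1.5 − 0.6) = 0.5200/0.9000 = 0.5778
Terminal stock prices: S_u = 150, S_d = 60
Terminal payoffs (S − K): max(60, 0) = 60, max(-30, 0) = 0
Node 0 (S = 100): V_0 = 1/1.12·[0.5778·60.0000 + 0.4222·0.0000] = 30.9524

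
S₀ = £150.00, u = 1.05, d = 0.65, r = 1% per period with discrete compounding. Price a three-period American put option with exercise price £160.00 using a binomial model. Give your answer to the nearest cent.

£15.40

Risk-neutral probability p = (1 + 0.01 − 0.65)/(1.05 − 0.65) = 0.3600/0.4000 = 0.9000
Terminal stock prices: S_uuu = 173.6, S_uud = 107.5, S_udd = 66.54, S_ddd = 41.19
Terminal payoffs (K − S): max(-13.64, 0) = 0, max(52.51, 0) = 52.51, max(93.46, 0) = 93.46, max(118.8, 0) = 118.8
Node uu (S = 165.4): continuation = 1/1.01·[0.9000·0.0000 + 0.1000·52.5062] = 5.1986; exercise value = 0.0000 ≤ continuation, so V_uu = 5.1986
Node ud (S = 102.4): continuation = 1/1.01·[0.9000·52.5062 + 0.1000·93.4562] = 56.0408; exercise value = 57.6250 > continuation, so V_ud = 57.6250 (exercise)
Node dd (S = 63.38): continuation = 1/1.01·[0.9000·93.4562 + 0.1000·118.8063] = 95.0408; exercise value = 96.6250 > continuation, so V_dd = 96.6250 (exercise)
Node u (S = 157.5): continuation = 1/1.01·[0.9000·5.1986 + 0.1000·57.6250] = 10.3379; exercise value = 2.5000 ≤ continuation, so V_u = 10.3379
Node d (S = 97.5): continuation = 1/1.01·[0.9000·57.6250 + 0.1000·96.6250] = 60.9158; exercise value = 62.5000 > continuation, so V_d = 62.5000 (exercise)
Node 0 (S = 150): continuation = 1/1.01·[0.9000·10.3379 + 0.1000·62.5000] = 15.4001; exercise value = 10.0000 ≤ continuation, so V_0 = 15.4001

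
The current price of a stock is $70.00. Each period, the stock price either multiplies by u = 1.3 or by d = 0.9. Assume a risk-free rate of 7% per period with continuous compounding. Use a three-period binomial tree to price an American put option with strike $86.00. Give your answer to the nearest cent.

$16.00

Risk-neutral probability p = (e^0.07 − 0.9)/(1.3 − 0.9) = 0.1725/0.4000 = 0.4313
Terminal stock prices: S_uuu = 153.8, S_uud = 106.5, S_udd = 73.71, S_ddd = 51.03
Terminal payoffs (K − S): max(-67.79, 0) = 0, max(-20.47, 0) = 0, max(12.29, 0) = 12.29, max(34.97, 0) = 34.97
Node uu (S = 118.3): continuation = e^(−0.07)·[0.4313·0.0000 + 0.5687·0.0000] = 0.0000; exercise value = 0.0000 ≤ continuation, so V_uu = 0.0000
Node ud (S = 81.9): continuation = e^(−0.07)·[0.4313·0.0000 + 0.5687·12.2900] = 6.5171; exercise value = 4.1000 ≤ continuation, so V_ud = 6.5171
Node dd (S = 56.7): continuation = e^(−0.07)·[0.4313·12.2900 + 0.5687·34.9700] = 23.4859; exercise value = 29.3000 > continuation, so V_dd = 29.3000 (exercise)
Node u (S = 91): continuation = e^(−0.07)·[0.4313·0.0000 + 0.5687·6.5171] = 3.4559; exercise value = 0.0000 ≤ continuation, so V_u = 3.4559
Node d (S = 63): continuation = e^(−0.07)·[0.4313·6.5171 + 0.5687·29.3000] = 18.1578; exercise value = 23.0000 > continuation, so V_d = 23.0000 (exercise)
Node 0 (S = 70): continuation = e^(−0.07)·[0.4313·3.4559 + 0.5687·23.0000] = 13.5861; exercise value = 16.0000 > continuation, so V_0 = 16.0000 (exercise)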